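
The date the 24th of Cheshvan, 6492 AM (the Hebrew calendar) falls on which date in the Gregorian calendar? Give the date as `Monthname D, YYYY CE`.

Both dates share Julian Day Number 2718856; in the Gregorian calendar that is 16 November 2731 CE.

November 16, 2731 CE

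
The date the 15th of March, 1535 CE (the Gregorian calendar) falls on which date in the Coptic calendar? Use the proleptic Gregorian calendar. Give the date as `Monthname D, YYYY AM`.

Julian Day Number of the source date = 2281780.
Converting JDN 2281780 to the Coptic calendar gives 9 Paremhat 1251 AM.

Paremhat 9, 1251 AM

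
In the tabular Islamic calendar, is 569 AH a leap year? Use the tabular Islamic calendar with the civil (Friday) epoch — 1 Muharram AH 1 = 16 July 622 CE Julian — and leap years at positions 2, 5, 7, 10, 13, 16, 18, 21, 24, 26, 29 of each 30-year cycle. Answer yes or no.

yes

Year 569 AH is year 29 of its 30-year cycle; leap positions are 2, 5, 7, 10, 13, 16, 18, 21, 24, 26, 29, so it is a leap year (355 days).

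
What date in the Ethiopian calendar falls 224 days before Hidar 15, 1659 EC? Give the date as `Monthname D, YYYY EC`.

Miyazya 6, 1658 EC

JDN of Hidar 15, 1659 EC = 2329879.
2329879 − 224 = 2329655.
JDN 2329655 in the Ethiopian calendar is Miyazya 6, 1658 EC.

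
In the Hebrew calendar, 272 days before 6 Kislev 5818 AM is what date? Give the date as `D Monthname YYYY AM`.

30 Adar I 5817 AM

Counting 272 days back from JDN 2472701 reaches JDN 2472429, which is 30 Adar I 5817 AM.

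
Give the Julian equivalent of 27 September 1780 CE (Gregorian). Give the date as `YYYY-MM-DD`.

At this point the Julian calendar is 11 days behind the Gregorian.
27 September 1780 Gregorian − 11 days → 16 September 1780 Julian.

1780-09-16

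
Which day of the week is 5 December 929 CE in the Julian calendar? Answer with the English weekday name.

This is JDN 2060714 (10 December 929 Gregorian).
2060714 ≡ 5 (mod 7); counting from Monday = 0 gives Saturday.

Saturday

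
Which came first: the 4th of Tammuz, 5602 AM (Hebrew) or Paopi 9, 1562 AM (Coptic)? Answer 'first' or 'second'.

First date → JDN 2393999; second date → JDN 2395223.
JDN 2393999 < JDN 2395223, so the first date is earlier.

first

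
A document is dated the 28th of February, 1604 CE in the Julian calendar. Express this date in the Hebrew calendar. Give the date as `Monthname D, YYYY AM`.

Adar II 7, 5364 AM

Julian Day Number of the source date = 2306977.
Converting JDN 2306977 to the Hebrew calendar gives 7 Adar II 5364 AM.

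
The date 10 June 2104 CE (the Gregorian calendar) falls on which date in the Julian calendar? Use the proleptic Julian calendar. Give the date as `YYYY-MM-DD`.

For dates in this range the Gregorian date is 14 days ahead of the Julian.
10 June 2104 Gregorian − 14 days → 27 May 2104 Julian.

2104-05-27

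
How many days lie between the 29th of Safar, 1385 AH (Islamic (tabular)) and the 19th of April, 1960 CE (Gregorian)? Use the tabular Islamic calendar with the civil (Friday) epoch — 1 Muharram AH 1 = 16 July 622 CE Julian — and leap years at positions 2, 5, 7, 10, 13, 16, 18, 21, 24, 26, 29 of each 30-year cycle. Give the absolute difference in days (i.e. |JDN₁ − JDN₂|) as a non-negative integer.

JDN of the first date = 2438941.
JDN of the second date = 2437044.
|2437044 − 2438941| = 1897.

1897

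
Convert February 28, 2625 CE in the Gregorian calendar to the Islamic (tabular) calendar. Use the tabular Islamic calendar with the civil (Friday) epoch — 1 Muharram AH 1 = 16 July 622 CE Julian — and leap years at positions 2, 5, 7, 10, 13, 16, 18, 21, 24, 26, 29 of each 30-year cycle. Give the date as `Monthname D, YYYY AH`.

Muharram 28, 2065 AH

Julian Day Number of the source date = 2679880.
Converting JDN 2679880 to the tabular Islamic calendar gives 28 Muharram 2065 AH.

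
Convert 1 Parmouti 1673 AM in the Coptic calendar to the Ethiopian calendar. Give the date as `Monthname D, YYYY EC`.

Both dates share Julian Day Number 2435938; in the Ethiopian calendar that is 1 Miyazya 1949 EC.

Miyazya 1, 1949 EC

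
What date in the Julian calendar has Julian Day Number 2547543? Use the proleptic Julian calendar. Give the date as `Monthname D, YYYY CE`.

October 17, 2262 CE

The Gregorian equivalent of JDN 2547543 is 1 November 2262.
In the Julian calendar that day is October 17, 2262 CE.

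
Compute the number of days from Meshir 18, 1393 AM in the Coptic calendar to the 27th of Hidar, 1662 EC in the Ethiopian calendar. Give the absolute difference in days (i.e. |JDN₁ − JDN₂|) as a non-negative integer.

2638

First date → JDN 2333625; second date → JDN 2330987.
The interval is |2333625 − 2330987| = 2638 days.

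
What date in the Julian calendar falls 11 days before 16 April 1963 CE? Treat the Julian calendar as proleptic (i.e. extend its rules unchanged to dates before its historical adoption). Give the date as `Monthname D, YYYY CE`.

April 5, 1963 CE

JDN of 16 April 1963 CE = 2438149.
2438149 − 11 = 2438138.
JDN 2438138 in the Julian calendar is April 5, 1963 CE.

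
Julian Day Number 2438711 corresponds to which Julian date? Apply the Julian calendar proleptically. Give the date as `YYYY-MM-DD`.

1964-10-29

The Gregorian equivalent of JDN 2438711 is 11 November 1964.
In the Julian calendar that day is 1964-10-29.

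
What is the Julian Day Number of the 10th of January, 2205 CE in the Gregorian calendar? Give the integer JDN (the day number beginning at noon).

2526429

JDN 2451545 is 1 January 2000 CE (Gregorian); the target day is +74884 days from there, so JDN = 2526429.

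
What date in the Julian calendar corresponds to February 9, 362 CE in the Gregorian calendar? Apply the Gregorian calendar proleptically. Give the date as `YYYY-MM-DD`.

0362-02-08

The Julian–Gregorian offset here is 1 day (Julian trailing).
9 February 362 Gregorian − 1 day → 8 February 362 Julian.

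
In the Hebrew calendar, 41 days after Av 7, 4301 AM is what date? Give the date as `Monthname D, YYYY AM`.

The starting date is JDN 1918855; 1918855 + 41 = 1918896.
JDN 1918896 corresponds to Elul 18, 4301 AM.

Elul 18, 4301 AM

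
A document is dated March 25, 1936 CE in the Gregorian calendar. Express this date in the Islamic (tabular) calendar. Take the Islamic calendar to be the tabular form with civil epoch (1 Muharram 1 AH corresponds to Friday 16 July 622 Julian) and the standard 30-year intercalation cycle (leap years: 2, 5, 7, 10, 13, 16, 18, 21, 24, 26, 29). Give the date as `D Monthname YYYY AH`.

Both dates share Julian Day Number 2428253; in the tabular Islamic calendar that is 2 Muharram 1355 AH.

2 Muharram 1355 AH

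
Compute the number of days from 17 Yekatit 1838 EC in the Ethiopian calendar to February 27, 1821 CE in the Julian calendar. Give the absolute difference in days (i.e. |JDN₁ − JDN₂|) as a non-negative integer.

First date → JDN 2395351; second date → JDN 2386236.
The interval is |2395351 − 2386236| = 9115 days.

9115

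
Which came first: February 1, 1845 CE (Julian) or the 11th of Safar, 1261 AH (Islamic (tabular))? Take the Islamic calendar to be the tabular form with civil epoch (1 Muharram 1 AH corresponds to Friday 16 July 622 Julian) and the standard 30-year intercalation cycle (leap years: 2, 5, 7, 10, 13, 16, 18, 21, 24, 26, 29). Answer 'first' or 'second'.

first

First date → JDN 2394976; second date → JDN 2394982.
JDN 2394976 < JDN 2394982, so the first date is earlier.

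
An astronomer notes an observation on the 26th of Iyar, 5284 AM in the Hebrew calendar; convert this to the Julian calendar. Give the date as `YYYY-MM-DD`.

Julian Day Number of the source date = 2277818.
Converting JDN 2277818 to the Julian calendar gives 29 April 1524 CE.

1524-04-29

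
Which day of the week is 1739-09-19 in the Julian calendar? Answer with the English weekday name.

Wednesday

Equivalently 30 September 1739 Gregorian, JDN 2356489.
JDN 2356489 mod 7 = 2, and JDN 0 was a Monday, so this is a Wednesday.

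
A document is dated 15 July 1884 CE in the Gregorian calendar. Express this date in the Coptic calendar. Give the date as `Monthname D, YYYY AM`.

Julian Day Number of the source date = 2409373.
Converting JDN 2409373 to the Coptic calendar gives 9 Epip 1600 AM.

Epip 9, 1600 AM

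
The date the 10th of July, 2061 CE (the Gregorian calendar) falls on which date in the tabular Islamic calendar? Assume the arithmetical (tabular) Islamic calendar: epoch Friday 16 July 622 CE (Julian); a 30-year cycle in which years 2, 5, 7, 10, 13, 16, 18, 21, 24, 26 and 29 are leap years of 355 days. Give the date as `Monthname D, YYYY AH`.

Both dates share Julian Day Number 2474016; in the tabular Islamic calendar that is 21 Safar 1484 AH.

Safar 21, 1484 AH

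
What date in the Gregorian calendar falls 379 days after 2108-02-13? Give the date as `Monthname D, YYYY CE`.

February 26, 2109 CE

The starting date is JDN 2491034; 2491034 + 379 = 2491413.
JDN 2491413 corresponds to February 26, 2109 CE.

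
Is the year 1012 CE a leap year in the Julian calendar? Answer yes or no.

1012 mod 4 = 0, so it is a leap year in the Julian calendar.

yes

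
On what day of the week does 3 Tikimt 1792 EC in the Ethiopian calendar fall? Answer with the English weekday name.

Equivalently 12 October 1799 Gregorian, JDN 2378416.
JDN 2378416 mod 7 = 5, and JDN 0 was a Monday, so this is a Saturday.

Saturday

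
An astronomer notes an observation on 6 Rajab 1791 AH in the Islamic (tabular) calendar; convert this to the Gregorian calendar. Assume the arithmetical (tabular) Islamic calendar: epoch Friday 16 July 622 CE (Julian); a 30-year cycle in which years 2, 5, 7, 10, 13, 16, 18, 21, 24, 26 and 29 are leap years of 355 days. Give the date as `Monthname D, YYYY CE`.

September 29, 2359 CE

Both dates share Julian Day Number 2582938; in the Gregorian calendar that is 29 September 2359 CE.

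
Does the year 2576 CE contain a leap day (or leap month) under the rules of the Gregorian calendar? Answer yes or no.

yes

2576 is divisible by 4 and not by 100, so it is a leap year.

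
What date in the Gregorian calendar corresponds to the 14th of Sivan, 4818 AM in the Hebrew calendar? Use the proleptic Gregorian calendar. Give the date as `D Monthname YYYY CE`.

Julian Day Number of the source date = 2107651.
Converting JDN 2107651 to the Gregorian calendar gives 14 June 1058 CE.

14 June 1058 CE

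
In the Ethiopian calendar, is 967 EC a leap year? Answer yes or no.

967 mod 4 = 3; in the Ethiopian calendar a year is leap when year mod 4 = 3, so it is a leap year.

yes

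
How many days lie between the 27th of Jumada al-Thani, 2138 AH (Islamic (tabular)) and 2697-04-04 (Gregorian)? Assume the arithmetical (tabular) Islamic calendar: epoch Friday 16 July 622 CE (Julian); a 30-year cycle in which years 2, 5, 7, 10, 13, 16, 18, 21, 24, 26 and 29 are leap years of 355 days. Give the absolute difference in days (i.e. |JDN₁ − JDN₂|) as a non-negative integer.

317

JDN of the first date = 2705896.
JDN of the second date = 2706213.
|2706213 − 2705896| = 317.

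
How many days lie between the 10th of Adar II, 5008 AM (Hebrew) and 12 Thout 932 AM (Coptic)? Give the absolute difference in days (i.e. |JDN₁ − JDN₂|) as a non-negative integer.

First date → JDN 2176955; second date → JDN 2165089.
The interval is |2176955 − 2165089| = 11866 days.

11866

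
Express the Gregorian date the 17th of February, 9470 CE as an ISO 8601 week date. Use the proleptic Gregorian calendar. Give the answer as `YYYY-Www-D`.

The weekday is Thursday (ISO weekday 4).
That Thursday belongs to ISO week 7 of ISO year 9470.

9470-W07-4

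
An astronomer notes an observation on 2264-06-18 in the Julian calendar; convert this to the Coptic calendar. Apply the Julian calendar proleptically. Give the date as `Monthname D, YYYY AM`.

Paoni 24, 1980 AM

The source date corresponds to 3 July 2264 in the Gregorian calendar (JDN 2548153).
That day falls on 24 Paoni 1980 AM in the Coptic calendar.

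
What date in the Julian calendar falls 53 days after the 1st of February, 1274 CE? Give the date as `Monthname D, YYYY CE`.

March 26, 1274 CE

Counting 53 days forward from JDN 2186418 reaches JDN 2186471, which is March 26, 1274 CE.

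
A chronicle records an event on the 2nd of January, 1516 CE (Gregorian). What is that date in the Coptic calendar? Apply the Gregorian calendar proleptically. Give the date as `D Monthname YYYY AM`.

Both dates share Julian Day Number 2274768; in the Coptic calendar that is 26 Koiak 1232 AM.

26 Koiak 1232 AM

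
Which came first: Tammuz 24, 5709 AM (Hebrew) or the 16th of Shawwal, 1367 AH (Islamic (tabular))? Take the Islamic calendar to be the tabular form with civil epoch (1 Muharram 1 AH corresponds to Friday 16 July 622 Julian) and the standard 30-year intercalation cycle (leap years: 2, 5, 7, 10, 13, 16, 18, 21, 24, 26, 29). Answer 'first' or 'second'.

second

The two dates have Julian Day Numbers 2433119 and 2432786 respectively.
Since 2432786 < 2433119, the second date comes first.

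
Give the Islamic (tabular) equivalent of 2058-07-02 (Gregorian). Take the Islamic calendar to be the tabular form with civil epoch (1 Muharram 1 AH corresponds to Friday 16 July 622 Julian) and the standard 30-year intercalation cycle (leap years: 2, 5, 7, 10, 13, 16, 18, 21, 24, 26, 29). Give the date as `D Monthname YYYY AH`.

Julian Day Number of the source date = 2472912.
Converting JDN 2472912 to the tabular Islamic calendar gives 10 Muharram 1481 AH.

10 Muharram 1481 AH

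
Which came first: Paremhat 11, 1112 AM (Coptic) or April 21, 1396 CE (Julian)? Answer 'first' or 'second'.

The two dates have Julian Day Numbers 2231013 and 2231058 respectively.
Since 2231013 < 2231058, the first date comes first.

first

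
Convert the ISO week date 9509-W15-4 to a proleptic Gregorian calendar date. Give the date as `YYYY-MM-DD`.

ISO week 1 of 9509 is the week containing the first Thursday of 9509.
Week 15, day 4 (Thursday) lands on 9509-04-15.

9509-04-15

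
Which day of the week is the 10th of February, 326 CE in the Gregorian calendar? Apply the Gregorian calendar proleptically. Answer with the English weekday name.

1840169 ≡ 2 (mod 7); counting from Monday = 0 gives Wednesday.

Wednesday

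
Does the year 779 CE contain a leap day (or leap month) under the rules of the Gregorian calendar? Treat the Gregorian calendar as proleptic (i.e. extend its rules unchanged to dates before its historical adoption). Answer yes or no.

no

779 is not divisible by 4, so it is a common year.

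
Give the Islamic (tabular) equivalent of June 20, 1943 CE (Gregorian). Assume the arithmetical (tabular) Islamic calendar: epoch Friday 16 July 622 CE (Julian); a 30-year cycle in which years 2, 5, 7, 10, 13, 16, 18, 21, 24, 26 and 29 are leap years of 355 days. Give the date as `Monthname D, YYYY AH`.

Jumada al-Thani 16, 1362 AH

Julian Day Number of the source date = 2430896.
Converting JDN 2430896 to the tabular Islamic calendar gives 16 Jumada al-Thani 1362 AH.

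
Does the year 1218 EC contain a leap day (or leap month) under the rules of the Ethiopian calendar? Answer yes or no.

1218 mod 4 = 2; in the Ethiopian calendar a year is leap when year mod 4 = 3, so it is a common year.

no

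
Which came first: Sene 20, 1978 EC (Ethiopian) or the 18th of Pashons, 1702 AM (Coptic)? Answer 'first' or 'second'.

Converting both to JDN: 2446609 vs 2446577; the smaller is the second.

second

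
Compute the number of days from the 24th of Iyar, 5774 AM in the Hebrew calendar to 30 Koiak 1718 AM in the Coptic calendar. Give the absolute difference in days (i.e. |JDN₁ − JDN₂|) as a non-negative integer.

4519

First date → JDN 2456802; second date → JDN 2452283.
The interval is |2456802 − 2452283| = 4519 days.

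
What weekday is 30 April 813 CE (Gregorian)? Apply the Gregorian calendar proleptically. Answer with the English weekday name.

Tuesday

2018122 ≡ 1 (mod 7); counting from Monday = 0 gives Tuesday.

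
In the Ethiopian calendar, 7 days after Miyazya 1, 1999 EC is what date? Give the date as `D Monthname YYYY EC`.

JDN of Miyazya 1, 1999 EC = 2454200.
2454200 + 7 = 2454207.
JDN 2454207 in the Ethiopian calendar is 8 Miyazya 1999 EC.

8 Miyazya 1999 EC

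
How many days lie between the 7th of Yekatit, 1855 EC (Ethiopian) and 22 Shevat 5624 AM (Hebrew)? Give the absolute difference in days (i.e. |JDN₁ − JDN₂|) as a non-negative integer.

351

First date → JDN 2401550; second date → JDN 2401901.
The interval is |2401550 − 2401901| = 351 days.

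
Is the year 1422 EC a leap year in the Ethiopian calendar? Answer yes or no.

no

1422 mod 4 = 2; in the Ethiopian calendar a year is leap when year mod 4 = 3, so it is a common year.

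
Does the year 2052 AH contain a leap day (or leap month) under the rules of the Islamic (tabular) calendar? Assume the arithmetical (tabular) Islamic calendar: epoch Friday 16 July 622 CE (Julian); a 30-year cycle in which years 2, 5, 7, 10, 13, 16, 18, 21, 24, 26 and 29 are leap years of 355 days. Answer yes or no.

Year 2052 AH is year 12 of its 30-year cycle; leap positions are 2, 5, 7, 10, 13, 16, 18, 21, 24, 26, 29, so it is a common year (354 days).

no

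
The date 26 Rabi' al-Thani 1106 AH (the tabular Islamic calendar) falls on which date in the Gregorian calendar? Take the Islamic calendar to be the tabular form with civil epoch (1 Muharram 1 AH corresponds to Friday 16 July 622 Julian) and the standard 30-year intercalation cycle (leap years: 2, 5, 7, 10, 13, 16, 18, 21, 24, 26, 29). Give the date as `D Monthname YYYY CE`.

14 December 1694 CE

Both dates share Julian Day Number 2340129; in the Gregorian calendar that is 14 December 1694 CE.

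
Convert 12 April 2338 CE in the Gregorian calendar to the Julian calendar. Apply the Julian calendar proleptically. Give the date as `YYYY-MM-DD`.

The Julian–Gregorian offset here is 16 days (Julian trailing).
12 April 2338 Gregorian − 16 days → 27 March 2338 Julian.

2338-03-27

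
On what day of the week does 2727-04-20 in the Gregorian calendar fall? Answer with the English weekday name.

2717185 ≡ 2 (mod 7); counting from Monday = 0 gives Wednesday.

Wednesday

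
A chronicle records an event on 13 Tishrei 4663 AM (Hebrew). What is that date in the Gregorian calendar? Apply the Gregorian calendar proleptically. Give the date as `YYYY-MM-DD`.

0902-09-23

Julian Day Number of the source date = 2050774.
Converting JDN 2050774 to the Gregorian calendar gives 23 September 902 CE.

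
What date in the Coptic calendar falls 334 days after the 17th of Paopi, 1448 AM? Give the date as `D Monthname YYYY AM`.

The starting date is JDN 2353593; 2353593 + 334 = 2353927.
JDN 2353927 corresponds to 16 Thout 1449 AM.

16 Thout 1449 AM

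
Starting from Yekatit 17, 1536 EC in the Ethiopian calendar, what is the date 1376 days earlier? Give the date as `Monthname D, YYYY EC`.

JDN of Yekatit 17, 1536 EC = 2285046.
2285046 − 1376 = 2283670.
JDN 2283670 in the Ethiopian calendar is Ginbot 12, 1532 EC.

Ginbot 12, 1532 EC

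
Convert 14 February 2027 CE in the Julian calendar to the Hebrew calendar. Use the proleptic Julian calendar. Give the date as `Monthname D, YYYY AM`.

Adar I 20, 5787 AM

Julian Day Number of the source date = 2461464.
Converting JDN 2461464 to the Hebrew calendar gives 20 Adar I 5787 AM.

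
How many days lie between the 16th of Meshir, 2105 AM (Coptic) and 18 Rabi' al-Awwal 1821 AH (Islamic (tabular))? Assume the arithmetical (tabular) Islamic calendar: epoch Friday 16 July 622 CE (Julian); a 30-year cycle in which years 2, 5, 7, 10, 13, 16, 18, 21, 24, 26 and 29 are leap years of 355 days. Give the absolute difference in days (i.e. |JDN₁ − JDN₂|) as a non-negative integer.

First date → JDN 2593681; second date → JDN 2593463.
The interval is |2593681 − 2593463| = 218 days.

218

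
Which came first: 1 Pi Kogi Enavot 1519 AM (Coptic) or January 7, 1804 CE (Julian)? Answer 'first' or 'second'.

first

First date → JDN 2379839; second date → JDN 2379975.
JDN 2379839 < JDN 2379975, so the first date is earlier.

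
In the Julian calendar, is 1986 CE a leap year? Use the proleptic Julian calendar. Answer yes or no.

1986 mod 4 = 2, so it is a common year in the Julian calendar.

no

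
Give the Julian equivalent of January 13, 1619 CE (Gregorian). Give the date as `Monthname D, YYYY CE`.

January 3, 1619 CE

At this point the Julian calendar is 10 days behind the Gregorian.
13 January 1619 Gregorian − 10 days → 3 January 1619 Julian.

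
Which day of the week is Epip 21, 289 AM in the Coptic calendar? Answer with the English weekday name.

Saturday

Equivalently 17 July 573 Gregorian, JDN 1930542.
1930542 ≡ 5 (mod 7); counting from Monday = 0 gives Saturday.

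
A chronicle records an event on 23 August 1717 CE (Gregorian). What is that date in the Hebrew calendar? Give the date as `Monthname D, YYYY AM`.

Elul 16, 5477 AM

Julian Day Number of the source date = 2348416.
Converting JDN 2348416 to the Hebrew calendar gives 16 Elul 5477 AM.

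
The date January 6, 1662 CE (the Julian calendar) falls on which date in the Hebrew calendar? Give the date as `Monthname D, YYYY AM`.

The source date corresponds to 16 January 1662 in the Gregorian calendar (JDN 2328109).
That day falls on 25 Tevet 5422 AM in the Hebrew calendar.

Tevet 25, 5422 AM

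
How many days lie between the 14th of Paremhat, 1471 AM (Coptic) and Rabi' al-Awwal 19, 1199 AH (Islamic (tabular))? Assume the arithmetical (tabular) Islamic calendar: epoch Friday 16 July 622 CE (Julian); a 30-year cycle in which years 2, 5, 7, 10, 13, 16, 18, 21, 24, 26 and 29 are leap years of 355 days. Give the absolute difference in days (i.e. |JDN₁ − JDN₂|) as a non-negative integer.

First date → JDN 2362140; second date → JDN 2373048.
The interval is |2362140 − 2373048| = 10908 days.

10908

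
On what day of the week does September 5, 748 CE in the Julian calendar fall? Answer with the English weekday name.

Thursday

In the proleptic Gregorian calendar this is 9 September 748 (JDN 1994513).
Since JDN mod 7 = 3 (0 = Monday), the day is Thursday.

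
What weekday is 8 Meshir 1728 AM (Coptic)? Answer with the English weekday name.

In the Gregorian calendar this is 16 February 2012 (JDN 2455974).
2455974 ≡ 3 (mod 7); counting from Monday = 0 gives Thursday.

Thursday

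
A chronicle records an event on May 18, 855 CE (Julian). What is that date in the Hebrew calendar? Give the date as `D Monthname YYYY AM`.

Both dates share Julian Day Number 2033484; in the Hebrew calendar that is 27 Iyar 4615 AM.

27 Iyar 4615 AM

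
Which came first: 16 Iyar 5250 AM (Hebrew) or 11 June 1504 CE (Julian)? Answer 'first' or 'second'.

first

First date → JDN 2265407; second date → JDN 2270556.
JDN 2265407 < JDN 2270556, so the first date is earlier.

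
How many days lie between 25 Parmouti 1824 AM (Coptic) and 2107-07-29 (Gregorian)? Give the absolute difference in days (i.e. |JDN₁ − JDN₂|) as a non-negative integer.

JDN of the first date = 2491115.
JDN of the second date = 2490835.
|2490835 − 2491115| = 280.

280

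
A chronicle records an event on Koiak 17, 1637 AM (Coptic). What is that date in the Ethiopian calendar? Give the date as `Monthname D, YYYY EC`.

The source date corresponds to 26 December 1920 in the Gregorian calendar (JDN 2422685).
That day falls on 17 Tahsas 1913 EC in the Ethiopian calendar.

Tahsas 17, 1913 EC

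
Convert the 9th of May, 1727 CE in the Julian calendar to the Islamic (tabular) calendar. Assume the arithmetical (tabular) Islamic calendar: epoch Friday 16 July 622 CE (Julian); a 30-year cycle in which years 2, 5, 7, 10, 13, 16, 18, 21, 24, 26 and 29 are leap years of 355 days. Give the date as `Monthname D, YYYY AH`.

Both dates share Julian Day Number 2351973; in the tabular Islamic calendar that is 29 Ramadan 1139 AH.

Ramadan 29, 1139 AH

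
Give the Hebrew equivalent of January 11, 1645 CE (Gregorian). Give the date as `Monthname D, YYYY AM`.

Tevet 13, 5405 AM

Julian Day Number of the source date = 2321895.
Converting JDN 2321895 to the Hebrew calendar gives 13 Tevet 5405 AM.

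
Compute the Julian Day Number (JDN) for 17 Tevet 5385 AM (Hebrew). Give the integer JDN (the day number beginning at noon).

Equivalently 27 December 1624 (Gregorian).
JDN 2451545 is 1 January 2000 CE (Gregorian); the target day is −136970 days from there, so JDN = 2314575.

2314575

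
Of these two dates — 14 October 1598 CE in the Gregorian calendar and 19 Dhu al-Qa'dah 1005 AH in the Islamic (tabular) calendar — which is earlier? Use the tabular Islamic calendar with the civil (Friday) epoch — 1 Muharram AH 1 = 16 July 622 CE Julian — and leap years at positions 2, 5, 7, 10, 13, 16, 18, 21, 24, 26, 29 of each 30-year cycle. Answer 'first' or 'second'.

Converting both to JDN: 2305004 vs 2304537; the smaller is the second.

second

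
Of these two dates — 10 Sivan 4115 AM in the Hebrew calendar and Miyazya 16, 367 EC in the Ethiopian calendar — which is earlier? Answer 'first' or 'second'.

first

First date → JDN 1850878; second date → JDN 1858127.
JDN 1850878 < JDN 1858127, so the first date is earlier.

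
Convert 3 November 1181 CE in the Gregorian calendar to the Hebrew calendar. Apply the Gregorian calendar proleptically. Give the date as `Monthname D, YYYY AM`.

Both dates share Julian Day Number 2152718; in the Hebrew calendar that is 16 Cheshvan 4942 AM.

Cheshvan 16, 4942 AM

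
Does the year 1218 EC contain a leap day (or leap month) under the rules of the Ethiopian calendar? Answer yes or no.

1218 mod 4 = 2; in the Ethiopian calendar a year is leap when year mod 4 = 3, so it is a common year.

no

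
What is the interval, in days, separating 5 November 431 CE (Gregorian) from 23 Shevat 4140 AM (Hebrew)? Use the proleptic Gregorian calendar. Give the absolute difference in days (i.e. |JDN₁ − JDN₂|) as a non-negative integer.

18919

JDN of the first date = 1878788.
JDN of the second date = 1859869.
|1859869 − 1878788| = 18919.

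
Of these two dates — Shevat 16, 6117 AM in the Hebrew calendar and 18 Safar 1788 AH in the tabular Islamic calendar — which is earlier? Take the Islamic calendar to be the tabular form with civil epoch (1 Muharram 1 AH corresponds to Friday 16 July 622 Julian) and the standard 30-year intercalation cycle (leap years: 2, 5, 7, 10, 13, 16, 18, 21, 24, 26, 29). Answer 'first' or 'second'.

second

First date → JDN 2581974; second date → JDN 2581740.
JDN 2581740 < JDN 2581974, so the second date is earlier.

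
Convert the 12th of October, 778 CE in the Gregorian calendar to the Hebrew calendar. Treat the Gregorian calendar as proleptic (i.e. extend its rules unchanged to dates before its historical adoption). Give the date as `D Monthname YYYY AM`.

Julian Day Number of the source date = 2005503.
Converting JDN 2005503 to the Hebrew calendar gives 11 Cheshvan 4539 AM.

11 Cheshvan 4539 AM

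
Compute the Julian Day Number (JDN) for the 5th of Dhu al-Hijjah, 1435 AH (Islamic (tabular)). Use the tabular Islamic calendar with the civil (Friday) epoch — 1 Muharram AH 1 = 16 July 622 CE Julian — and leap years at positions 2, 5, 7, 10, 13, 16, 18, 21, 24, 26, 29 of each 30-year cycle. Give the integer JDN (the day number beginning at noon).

In the Gregorian calendar the same day is 30 September 2014.
JDN 2400001 is 17 November 1858 CE (Gregorian), MJD 0; the target day is +56930 days from there, so JDN = 2456931.

2456931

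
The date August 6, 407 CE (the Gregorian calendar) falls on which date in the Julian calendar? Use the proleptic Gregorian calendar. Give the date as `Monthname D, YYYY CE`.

August 5, 407 CE

At this point the Julian calendar is 1 day behind the Gregorian.
6 August 407 Gregorian − 1 day → 5 August 407 Julian.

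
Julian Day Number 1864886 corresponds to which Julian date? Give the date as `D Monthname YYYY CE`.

12 October 393 CE

JDN 1864886 is 13 October 393 in the proleptic Gregorian calendar.
In the Julian calendar that day is 12 October 393 CE.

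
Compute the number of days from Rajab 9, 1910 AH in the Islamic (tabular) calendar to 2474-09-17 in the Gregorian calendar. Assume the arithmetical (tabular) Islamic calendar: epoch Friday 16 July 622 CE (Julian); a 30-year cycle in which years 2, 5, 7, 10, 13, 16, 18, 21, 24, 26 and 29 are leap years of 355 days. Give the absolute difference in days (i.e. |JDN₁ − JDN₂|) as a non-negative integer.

181

JDN of the first date = 2625111.
JDN of the second date = 2624930.
|2624930 − 2625111| = 181.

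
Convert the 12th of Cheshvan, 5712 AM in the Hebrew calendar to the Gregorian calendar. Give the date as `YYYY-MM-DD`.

Both dates share Julian Day Number 2433962; in the Gregorian calendar that is 11 November 1951 CE.

1951-11-11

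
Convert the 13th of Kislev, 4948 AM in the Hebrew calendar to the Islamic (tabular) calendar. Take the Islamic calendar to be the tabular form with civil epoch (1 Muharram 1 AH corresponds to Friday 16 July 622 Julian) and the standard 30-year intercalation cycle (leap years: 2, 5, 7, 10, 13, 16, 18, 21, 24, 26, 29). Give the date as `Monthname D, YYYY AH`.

Ramadan 13, 583 AH

Both dates share Julian Day Number 2154929; in the tabular Islamic calendar that is 13 Ramadan 583 AH.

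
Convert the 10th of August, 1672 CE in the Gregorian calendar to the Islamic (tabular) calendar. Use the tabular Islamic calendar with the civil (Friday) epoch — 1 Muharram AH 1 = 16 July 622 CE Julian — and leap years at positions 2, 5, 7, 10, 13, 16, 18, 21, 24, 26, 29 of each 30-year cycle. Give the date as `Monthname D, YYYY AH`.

Rabi' al-Thani 15, 1083 AH

Julian Day Number of the source date = 2331968.
Converting JDN 2331968 to the tabular Islamic calendar gives 15 Rabi' al-Thani 1083 AH.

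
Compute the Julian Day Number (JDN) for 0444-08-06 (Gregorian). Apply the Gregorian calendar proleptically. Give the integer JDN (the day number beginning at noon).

1883446

JDN 2299161 is 15 October 1582 CE (Gregorian); the target day is −415715 days from there, so JDN = 1883446.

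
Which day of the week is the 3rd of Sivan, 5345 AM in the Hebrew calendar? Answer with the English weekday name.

This is JDN 2300120 (31 May 1585 Gregorian).
2300120 ≡ 4 (mod 7); counting from Monday = 0 gives Friday.

Friday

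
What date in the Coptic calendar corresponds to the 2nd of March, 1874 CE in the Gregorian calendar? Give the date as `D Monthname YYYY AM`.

24 Meshir 1590 AM

Julian Day Number of the source date = 2405585.
Converting JDN 2405585 to the Coptic calendar gives 24 Meshir 1590 AM.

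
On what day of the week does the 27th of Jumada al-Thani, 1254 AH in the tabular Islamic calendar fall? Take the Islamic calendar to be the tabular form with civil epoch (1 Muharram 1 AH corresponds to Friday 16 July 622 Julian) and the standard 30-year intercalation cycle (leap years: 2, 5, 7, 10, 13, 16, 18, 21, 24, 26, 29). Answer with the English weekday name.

Monday

Equivalently 17 September 1838 Gregorian, JDN 2392635.
2392635 ≡ 0 (mod 7); counting from Monday = 0 gives Monday.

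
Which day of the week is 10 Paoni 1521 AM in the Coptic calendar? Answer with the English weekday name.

Sunday

Equivalently 16 June 1805 Gregorian, JDN 2380489.
2380489 ≡ 6 (mod 7); counting from Monday = 0 gives Sunday.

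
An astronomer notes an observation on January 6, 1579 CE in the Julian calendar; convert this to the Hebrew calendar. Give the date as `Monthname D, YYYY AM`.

The source date corresponds to 16 January 1579 in the proleptic Gregorian calendar (JDN 2297793).
That day falls on 9 Shevat 5339 AM in the Hebrew calendar.

Shevat 9, 5339 AM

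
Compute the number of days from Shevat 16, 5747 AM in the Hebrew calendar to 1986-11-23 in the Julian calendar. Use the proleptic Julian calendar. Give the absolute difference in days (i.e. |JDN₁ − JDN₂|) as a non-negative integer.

First date → JDN 2446842; second date → JDN 2446771.
The interval is |2446842 − 2446771| = 71 days.

71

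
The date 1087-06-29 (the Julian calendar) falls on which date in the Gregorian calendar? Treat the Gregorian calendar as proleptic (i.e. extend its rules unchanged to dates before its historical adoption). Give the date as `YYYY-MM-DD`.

1087-07-05

The Julian–Gregorian offset here is 6 days (Julian trailing).
29 June 1087 Julian + 6 days → 5 July 1087 Gregorian.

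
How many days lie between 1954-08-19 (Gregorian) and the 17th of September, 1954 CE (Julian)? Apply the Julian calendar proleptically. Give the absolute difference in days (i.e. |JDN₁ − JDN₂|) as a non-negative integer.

42

First date → JDN 2434974; second date → JDN 2435016.
The interval is |2434974 − 2435016| = 42 days.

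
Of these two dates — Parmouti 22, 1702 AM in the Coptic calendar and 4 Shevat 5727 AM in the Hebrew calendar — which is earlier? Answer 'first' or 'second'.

Converting both to JDN: 2446551 vs 2439506; the smaller is the second.

second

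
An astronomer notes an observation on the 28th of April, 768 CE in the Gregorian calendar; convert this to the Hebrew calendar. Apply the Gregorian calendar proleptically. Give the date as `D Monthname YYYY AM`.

Julian Day Number of the source date = 2001684.
Converting JDN 2001684 to the Hebrew calendar gives 2 Iyar 4528 AM.

2 Iyar 4528 AM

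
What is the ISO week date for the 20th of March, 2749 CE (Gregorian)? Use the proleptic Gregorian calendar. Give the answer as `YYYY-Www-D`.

2749-W11-7

The weekday is Sunday (ISO weekday 7).
That Sunday belongs to ISO week 11 of ISO year 2749.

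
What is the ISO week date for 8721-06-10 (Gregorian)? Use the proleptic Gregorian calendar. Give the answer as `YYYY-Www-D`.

The weekday is Friday (ISO weekday 5).
That Friday belongs to ISO week 23 of ISO year 8721.

8721-W23-5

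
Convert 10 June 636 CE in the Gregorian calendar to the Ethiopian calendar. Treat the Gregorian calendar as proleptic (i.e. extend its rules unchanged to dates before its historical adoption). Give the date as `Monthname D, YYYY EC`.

Both dates share Julian Day Number 1953515; in the Ethiopian calendar that is 13 Sene 628 EC.

Sene 13, 628 EC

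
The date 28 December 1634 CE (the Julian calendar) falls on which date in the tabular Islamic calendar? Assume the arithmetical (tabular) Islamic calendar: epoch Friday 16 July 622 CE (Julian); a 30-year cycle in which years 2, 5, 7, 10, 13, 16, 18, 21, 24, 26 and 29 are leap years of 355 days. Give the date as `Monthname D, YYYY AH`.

Rajab 18, 1044 AH

Julian Day Number of the source date = 2318238.
Converting JDN 2318238 to the tabular Islamic calendar gives 18 Rajab 1044 AH.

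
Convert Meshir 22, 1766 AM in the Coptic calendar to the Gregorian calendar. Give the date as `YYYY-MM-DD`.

2050-03-01

Julian Day Number of the source date = 2469867.
Converting JDN 2469867 to the Gregorian calendar gives 1 March 2050 CE.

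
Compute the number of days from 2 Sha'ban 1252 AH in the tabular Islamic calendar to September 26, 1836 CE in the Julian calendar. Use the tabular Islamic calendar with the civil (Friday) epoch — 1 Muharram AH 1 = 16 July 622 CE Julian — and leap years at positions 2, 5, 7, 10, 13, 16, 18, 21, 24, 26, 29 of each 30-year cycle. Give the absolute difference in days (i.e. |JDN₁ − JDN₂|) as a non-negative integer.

JDN of the first date = 2391961.
JDN of the second date = 2391926.
|2391926 − 2391961| = 35.

35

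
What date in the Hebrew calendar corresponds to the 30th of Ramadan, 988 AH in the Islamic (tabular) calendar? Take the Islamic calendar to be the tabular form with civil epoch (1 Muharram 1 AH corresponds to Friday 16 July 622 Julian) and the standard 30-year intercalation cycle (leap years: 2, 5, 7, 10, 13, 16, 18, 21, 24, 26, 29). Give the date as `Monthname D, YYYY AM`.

Kislev 1, 5341 AM

Julian Day Number of the source date = 2298465.
Converting JDN 2298465 to the Hebrew calendar gives 1 Kislev 5341 AM.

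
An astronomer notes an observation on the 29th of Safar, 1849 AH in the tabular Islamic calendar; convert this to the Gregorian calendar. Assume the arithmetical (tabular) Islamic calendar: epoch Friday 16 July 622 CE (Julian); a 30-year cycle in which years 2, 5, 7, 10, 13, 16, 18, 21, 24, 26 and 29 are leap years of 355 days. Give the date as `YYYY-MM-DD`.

2415-09-05

Both dates share Julian Day Number 2603368; in the Gregorian calendar that is 5 September 2415 CE.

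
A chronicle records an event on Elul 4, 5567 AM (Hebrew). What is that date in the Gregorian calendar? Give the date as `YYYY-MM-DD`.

Both dates share Julian Day Number 2381302; in the Gregorian calendar that is 7 September 1807 CE.

1807-09-07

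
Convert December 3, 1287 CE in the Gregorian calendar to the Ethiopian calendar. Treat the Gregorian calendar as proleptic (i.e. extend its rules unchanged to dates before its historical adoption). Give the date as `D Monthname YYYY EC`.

29 Hidar 1280 EC

Julian Day Number of the source date = 2191464.
Converting JDN 2191464 to the Ethiopian calendar gives 29 Hidar 1280 EC.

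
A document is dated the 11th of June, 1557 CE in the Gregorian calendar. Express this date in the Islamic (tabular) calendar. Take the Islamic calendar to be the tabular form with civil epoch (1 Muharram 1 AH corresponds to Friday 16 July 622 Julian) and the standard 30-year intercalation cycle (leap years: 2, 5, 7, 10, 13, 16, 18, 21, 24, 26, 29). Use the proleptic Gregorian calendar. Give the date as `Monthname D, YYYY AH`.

Julian Day Number of the source date = 2289904.
Converting JDN 2289904 to the tabular Islamic calendar gives 3 Sha'ban 964 AH.

Sha'ban 3, 964 AH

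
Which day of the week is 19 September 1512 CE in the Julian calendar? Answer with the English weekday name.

Sunday

Equivalently 29 September 1512 Gregorian, JDN 2273578.
Since JDN mod 7 = 6 (0 = Monday), the day is Sunday.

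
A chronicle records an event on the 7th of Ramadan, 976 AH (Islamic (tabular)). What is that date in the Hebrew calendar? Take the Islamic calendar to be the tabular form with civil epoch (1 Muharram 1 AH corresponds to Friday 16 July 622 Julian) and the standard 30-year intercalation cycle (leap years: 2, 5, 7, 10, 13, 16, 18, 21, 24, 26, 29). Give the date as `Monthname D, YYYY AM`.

Adar 6, 5329 AM

Both dates share Julian Day Number 2294189; in the Hebrew calendar that is 6 Adar 5329 AM.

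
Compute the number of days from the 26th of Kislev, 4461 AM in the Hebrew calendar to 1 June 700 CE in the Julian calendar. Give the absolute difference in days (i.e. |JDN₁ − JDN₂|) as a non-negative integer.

First date → JDN 1977079; second date → JDN 1976885.
The interval is |1977079 − 1976885| = 194 days.

194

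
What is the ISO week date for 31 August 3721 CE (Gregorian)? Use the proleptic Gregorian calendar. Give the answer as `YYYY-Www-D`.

3721-W35-7

The weekday is Sunday (ISO weekday 7).
That Sunday belongs to ISO week 35 of ISO year 3721.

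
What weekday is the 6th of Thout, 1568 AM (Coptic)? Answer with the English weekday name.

Tuesday

Equivalently 16 September 1851 Gregorian, JDN 2397382.
Since JDN mod 7 = 1 (0 = Monday), the day is Tuesday.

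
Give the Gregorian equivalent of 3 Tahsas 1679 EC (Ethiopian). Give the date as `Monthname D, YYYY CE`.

December 9, 1686 CE

Julian Day Number of the source date = 2337202.
Converting JDN 2337202 to the Gregorian calendar gives 9 December 1686 CE.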